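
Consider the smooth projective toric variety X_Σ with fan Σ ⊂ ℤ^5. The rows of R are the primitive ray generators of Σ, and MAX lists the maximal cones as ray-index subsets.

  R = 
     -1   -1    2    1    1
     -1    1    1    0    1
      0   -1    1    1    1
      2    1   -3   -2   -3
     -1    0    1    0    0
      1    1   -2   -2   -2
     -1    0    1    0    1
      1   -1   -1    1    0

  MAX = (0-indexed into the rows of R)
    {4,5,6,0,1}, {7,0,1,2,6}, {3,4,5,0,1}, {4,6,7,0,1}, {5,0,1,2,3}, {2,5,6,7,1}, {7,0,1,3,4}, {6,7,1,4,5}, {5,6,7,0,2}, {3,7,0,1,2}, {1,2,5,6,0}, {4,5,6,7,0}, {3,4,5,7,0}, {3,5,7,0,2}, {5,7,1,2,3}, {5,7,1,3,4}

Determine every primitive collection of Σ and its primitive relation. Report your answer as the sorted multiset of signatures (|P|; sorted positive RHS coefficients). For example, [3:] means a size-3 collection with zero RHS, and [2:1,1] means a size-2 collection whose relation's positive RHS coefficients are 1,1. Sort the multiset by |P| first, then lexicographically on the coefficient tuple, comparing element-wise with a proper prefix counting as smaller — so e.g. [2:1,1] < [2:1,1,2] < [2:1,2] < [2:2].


Σ has 3 primitive collections:

  • {2,4}:  v_{2} + v_{4} = v_{0}  so sig = [2:1]
  • {3,6}:  v_{3} + v_{6} = v_{5}  so sig = [2:1]
  • {0,1,5,7}:  v_{0} + v_{1} + v_{5} + v_{7} = 0  so sig = [4:]

Hence PRS(X_Σ) =
    |P|=2: 2 collections, coeffs (1), (1)
    |P|=4: 1 collection, coeffs ()


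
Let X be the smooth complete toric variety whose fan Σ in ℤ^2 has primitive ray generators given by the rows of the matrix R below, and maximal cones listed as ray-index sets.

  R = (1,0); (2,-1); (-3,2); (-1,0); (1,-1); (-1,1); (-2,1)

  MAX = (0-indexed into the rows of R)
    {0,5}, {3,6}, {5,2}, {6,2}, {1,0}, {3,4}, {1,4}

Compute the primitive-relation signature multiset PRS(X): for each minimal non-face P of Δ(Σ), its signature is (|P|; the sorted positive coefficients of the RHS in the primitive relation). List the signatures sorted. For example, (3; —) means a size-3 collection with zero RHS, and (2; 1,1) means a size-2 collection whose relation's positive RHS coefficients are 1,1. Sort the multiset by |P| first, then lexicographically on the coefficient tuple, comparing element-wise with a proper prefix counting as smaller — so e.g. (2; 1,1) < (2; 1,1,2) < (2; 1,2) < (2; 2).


14 collections generate NE(X_Σ); each relation:

  {0,3}:  v_{0} + v_{3} = 0  →  sig = (2; —)
  {1,6}:  v_{1} + v_{6} = 0  →  sig = (2; —)
  {4,5}:  v_{4} + v_{5} = 0  →  sig = (2; —)
  {0,4}:  v_{0} + v_{4} = v_{1}  →  sig = (2; 1)
  {0,6}:  v_{0} + v_{6} = v_{5}  →  sig = (2; 1)
  {1,2}:  v_{1} + v_{2} = v_{5}  →  sig = (2; 1)
  {1,3}:  v_{1} + v_{3} = v_{4}  →  sig = (2; 1)
  {1,5}:  v_{1} + v_{5} = v_{0}  →  sig = (2; 1)
  {2,4}:  v_{2} + v_{4} = v_{6}  →  sig = (2; 1)
  {3,5}:  v_{3} + v_{5} = v_{6}  →  sig = (2; 1)
  {4,6}:  v_{4} + v_{6} = v_{3}  →  sig = (2; 1)
  {5,6}:  v_{5} + v_{6} = v_{2}  →  sig = (2; 1)
  {0,2}:  v_{0} + v_{2} = 2·v_{5}  →  sig = (2; 2)
  {2,3}:  v_{2} + v_{3} = 2·v_{6}  →  sig = (2; 2)

Hence PRS(X_Σ) =
    |P|=2: 14 collections, coeffs (), (), (), (1), (1), (1), (1), (1), (1), (1), (1), (1), (2), (2)


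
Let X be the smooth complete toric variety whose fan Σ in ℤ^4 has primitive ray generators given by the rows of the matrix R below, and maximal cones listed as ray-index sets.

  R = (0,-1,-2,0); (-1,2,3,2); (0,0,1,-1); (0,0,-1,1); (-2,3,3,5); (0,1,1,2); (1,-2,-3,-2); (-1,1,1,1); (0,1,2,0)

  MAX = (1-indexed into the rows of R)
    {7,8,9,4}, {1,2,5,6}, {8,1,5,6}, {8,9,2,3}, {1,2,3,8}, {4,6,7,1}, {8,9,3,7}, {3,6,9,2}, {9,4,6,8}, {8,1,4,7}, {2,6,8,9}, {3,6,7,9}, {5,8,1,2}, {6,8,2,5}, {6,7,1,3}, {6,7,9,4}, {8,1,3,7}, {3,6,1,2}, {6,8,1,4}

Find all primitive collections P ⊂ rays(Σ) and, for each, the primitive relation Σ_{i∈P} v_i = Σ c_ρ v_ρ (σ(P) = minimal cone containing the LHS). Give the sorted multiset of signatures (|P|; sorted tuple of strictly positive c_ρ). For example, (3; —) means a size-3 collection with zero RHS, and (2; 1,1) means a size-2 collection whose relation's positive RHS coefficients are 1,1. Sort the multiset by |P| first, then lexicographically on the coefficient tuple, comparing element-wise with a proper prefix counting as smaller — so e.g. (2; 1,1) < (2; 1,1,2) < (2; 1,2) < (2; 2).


Δ(Σ) — 9 vertices, 11 min non-faces:

  P={1,9}:  v_{1} + v_{9} = 0 ; sig = (2; —)
  P={2,7}:  v_{2} + v_{7} = 0 ; sig = (2; —)
  P={3,4}:  v_{3} + v_{4} = 0 ; sig = (2; —)
  P={2,4}:  v_{2} + v_{4} = v_{6} + v_{8} ; sig = (2; 1,1)
  P={5,7}:  v_{5} + v_{7} = v_{1} + v_{6} + v_{8} ; sig = (2; 1,1,1)
  P={5,9}:  v_{5} + v_{9} = v_{2} + v_{6} + v_{8} ; sig = (2; 1,1,1)
  P={3,5}:  v_{3} + v_{5} = v_{1} + 2·v_{2} ; sig = (2; 1,2)
  P={4,5}:  v_{4} + v_{5} = v_{1} + 2·v_{6} + 2·v_{8} ; sig = (2; 1,2,2)
  P={3,6,8}:  v_{3} + v_{6} + v_{8} = v_{2} ; sig = (3; 1)
  P={6,7,8}:  v_{6} + v_{7} + v_{8} = v_{4} ; sig = (3; 1)
  P={1,2,6,8}:  v_{1} + v_{2} + v_{6} + v_{8} = v_{5} ; sig = (4; 1)

Signatures (|P|; sorted positive RHS coefficients), sorted:
    |P|=2: 8 collections, coeffs (), (), (), (1,1), (1,1,1), (1,1,1), (1,2), (1,2,2)
    |P|=3: 2 collections, coeffs (1), (1)
    |P|=4: 1 collection, coeffs (1)


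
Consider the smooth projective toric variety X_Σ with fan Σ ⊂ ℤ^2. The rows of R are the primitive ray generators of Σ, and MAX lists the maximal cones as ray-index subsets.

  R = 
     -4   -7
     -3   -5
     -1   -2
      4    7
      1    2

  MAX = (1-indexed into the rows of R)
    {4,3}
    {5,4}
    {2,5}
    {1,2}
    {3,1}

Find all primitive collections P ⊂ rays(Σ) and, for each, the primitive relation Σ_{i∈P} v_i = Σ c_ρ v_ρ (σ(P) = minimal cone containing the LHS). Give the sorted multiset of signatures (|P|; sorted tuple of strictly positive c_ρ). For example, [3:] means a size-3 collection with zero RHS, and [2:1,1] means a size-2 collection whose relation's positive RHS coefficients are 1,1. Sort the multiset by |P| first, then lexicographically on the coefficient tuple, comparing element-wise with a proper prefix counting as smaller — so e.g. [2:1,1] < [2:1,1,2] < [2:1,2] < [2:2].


|primitive collections| = 5. Relations:

  P={1,4}:  v_{1} + v_{4} = 0  so sig = [2:]
  P={3,5}:  v_{3} + v_{5} = 0  so sig = [2:]
  P={1,5}:  v_{1} + v_{5} = v_{2}  so sig = [2:1]
  P={2,3}:  v_{2} + v_{3} = v_{1}  so sig = [2:1]
  P={2,4}:  v_{2} + v_{4} = v_{5}  so sig = [2:1]

Hence PRS(X_Σ) =
    |P|=2: 5 collections, coeffs (), (), (1), (1), (1)


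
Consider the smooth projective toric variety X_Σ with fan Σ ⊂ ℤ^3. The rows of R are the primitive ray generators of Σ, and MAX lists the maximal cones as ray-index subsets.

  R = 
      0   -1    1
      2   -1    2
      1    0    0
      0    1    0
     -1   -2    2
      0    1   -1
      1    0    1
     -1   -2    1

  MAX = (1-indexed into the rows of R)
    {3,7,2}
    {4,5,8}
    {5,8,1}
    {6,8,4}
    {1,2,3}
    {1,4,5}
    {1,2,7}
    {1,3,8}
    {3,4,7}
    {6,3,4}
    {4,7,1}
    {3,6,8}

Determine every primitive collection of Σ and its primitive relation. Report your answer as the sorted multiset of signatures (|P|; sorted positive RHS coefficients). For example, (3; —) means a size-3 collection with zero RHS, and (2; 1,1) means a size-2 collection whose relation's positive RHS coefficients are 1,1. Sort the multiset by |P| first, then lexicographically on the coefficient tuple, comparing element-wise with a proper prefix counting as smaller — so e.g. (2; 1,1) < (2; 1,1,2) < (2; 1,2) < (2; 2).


Σ has 14 primitive collections:

  {1,6}:  v_{1} + v_{6} = 0  ⟹  sig = (2; —)
  {2,6}:  v_{2} + v_{6} = v_{3} + v_{7}  ⟹  sig = (2; 1,1)
  {5,6}:  v_{5} + v_{6} = v_{4} + v_{8}  ⟹  sig = (2; 1,1)
  {6,7}:  v_{6} + v_{7} = v_{3} + v_{4}  ⟹  sig = (2; 1,1)
  {2,5}:  v_{2} + v_{5} = 3·v_{1} + v_{7}  ⟹  sig = (2; 1,3)
  {2,8}:  v_{2} + v_{8} = 3·v_{1} + v_{3}  ⟹  sig = (2; 1,3)
  {5,7}:  v_{5} + v_{7} = 3·v_{1} + v_{4}  ⟹  sig = (2; 1,3)
  {2,4}:  v_{2} + v_{4} = 2·v_{7}  ⟹  sig = (2; 2)
  {3,5}:  v_{3} + v_{5} = 2·v_{1}  ⟹  sig = (2; 2)
  {7,8}:  v_{7} + v_{8} = 2·v_{1}  ⟹  sig = (2; 2)
  {1,3,4}:  v_{1} + v_{3} + v_{4} = v_{7}  ⟹  sig = (3; 1)
  {1,3,7}:  v_{1} + v_{3} + v_{7} = v_{2}  ⟹  sig = (3; 1)
  {1,4,8}:  v_{1} + v_{4} + v_{8} = v_{5}  ⟹  sig = (3; 1)
  {3,4,8}:  v_{3} + v_{4} + v_{8} = v_{1}  ⟹  sig = (3; 1)

Hence PRS(X_Σ) =
    |P|=2: 10 collections, coeffs (), (1,1), (1,1), (1,1), (1,3), (1,3), (1,3), (2), (2), (2)
    |P|=3: 4 collections, coeffs (1), (1), (1), (1)


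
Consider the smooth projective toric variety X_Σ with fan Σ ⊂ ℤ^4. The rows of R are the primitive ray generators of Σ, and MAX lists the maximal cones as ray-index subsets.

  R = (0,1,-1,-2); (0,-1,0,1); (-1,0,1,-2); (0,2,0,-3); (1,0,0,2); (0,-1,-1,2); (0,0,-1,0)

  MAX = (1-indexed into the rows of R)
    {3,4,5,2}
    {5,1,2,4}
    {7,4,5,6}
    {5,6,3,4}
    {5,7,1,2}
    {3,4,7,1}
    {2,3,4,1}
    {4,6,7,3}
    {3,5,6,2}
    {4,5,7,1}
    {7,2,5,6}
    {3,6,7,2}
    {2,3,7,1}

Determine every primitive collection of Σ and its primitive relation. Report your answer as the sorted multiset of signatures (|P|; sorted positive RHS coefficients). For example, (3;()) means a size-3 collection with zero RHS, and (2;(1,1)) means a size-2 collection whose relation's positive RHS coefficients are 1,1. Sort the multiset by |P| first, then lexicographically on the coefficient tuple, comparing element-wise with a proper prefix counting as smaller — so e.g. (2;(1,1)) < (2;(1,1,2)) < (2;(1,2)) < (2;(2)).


Primitive collections (5):

  P={1,6}:  v_{1} + v_{6} = 2·v_{7}  so sig = (2;(2))
  P={3,5,7}:  v_{3} + v_{5} + v_{7} = 0  so sig = (3;())
  P={2,4,6}:  v_{2} + v_{4} + v_{6} = v_{7}  so sig = (3;(1))
  P={2,4,7}:  v_{2} + v_{4} + v_{7} = v_{1}  so sig = (3;(1))
  P={1,3,5}:  v_{1} + v_{3} + v_{5} = v_{2} + v_{4}  so sig = (3;(1,1))

Hence PRS(X_Σ) =
[(2;(2)), (3;()), (3;(1)), (3;(1)), (3;(1,1))]


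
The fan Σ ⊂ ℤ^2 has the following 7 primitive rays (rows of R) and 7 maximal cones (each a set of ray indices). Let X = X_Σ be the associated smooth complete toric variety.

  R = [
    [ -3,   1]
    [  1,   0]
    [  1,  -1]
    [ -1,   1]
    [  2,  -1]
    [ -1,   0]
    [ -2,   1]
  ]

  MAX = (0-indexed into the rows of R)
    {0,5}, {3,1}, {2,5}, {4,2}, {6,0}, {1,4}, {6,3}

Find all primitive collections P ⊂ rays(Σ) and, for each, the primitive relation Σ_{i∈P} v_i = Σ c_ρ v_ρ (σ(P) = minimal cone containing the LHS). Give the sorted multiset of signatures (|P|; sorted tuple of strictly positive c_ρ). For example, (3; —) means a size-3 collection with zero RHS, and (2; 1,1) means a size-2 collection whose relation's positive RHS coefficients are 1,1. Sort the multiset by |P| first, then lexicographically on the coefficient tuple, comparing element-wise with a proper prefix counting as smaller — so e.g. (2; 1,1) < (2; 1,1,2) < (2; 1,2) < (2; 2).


|primitive collections| = 14. Relations:

  P = {1,5}:  v_{1} + v_{5} = 0  →  sig = (2; —)
  P = {2,3}:  v_{2} + v_{3} = 0  →  sig = (2; —)
  P = {4,6}:  v_{4} + v_{6} = 0  →  sig = (2; —)
  P = {0,1}:  v_{0} + v_{1} = v_{6}  →  sig = (2; 1)
  P = {0,4}:  v_{0} + v_{4} = v_{5}  →  sig = (2; 1)
  P = {1,2}:  v_{1} + v_{2} = v_{4}  →  sig = (2; 1)
  P = {1,6}:  v_{1} + v_{6} = v_{3}  →  sig = (2; 1)
  P = {2,6}:  v_{2} + v_{6} = v_{5}  →  sig = (2; 1)
  P = {3,4}:  v_{3} + v_{4} = v_{1}  →  sig = (2; 1)
  P = {3,5}:  v_{3} + v_{5} = v_{6}  →  sig = (2; 1)
  P = {4,5}:  v_{4} + v_{5} = v_{2}  →  sig = (2; 1)
  P = {5,6}:  v_{5} + v_{6} = v_{0}  →  sig = (2; 1)
  P = {0,2}:  v_{0} + v_{2} = 2·v_{5}  →  sig = (2; 2)
  P = {0,3}:  v_{0} + v_{3} = 2·v_{6}  →  sig = (2; 2)

so the primitive-relation signature multiset is
    |P|=2: 14 collections, coeffs (), (), (), (1), (1), (1), (1), (1), (1), (1), (1), (1), (2), (2)


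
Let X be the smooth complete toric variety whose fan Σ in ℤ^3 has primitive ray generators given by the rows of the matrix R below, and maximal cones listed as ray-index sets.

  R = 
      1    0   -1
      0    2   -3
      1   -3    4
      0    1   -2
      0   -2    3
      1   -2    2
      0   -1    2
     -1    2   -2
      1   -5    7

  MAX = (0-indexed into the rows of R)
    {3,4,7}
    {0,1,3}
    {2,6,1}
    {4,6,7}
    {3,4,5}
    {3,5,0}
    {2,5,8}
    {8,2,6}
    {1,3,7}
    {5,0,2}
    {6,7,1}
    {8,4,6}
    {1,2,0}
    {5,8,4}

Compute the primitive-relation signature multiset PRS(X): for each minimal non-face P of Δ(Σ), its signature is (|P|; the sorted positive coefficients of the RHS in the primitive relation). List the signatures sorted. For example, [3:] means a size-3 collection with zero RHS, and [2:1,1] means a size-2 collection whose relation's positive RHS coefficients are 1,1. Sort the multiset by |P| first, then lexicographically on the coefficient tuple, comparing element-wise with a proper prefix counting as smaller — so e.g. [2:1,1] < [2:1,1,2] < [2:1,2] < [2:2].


15 minimal non-faces of Δ(Σ) (on 9 rays):

  • {1,4}:  v_{1} + v_{4} = 0  ⟹  sig = [2:]
  • {3,6}:  v_{3} + v_{6} = 0  ⟹  sig = [2:]
  • {5,7}:  v_{5} + v_{7} = 0  ⟹  sig = [2:]
  • {0,4}:  v_{0} + v_{4} = v_{5}  ⟹  sig = [2:1]
  • {0,7}:  v_{0} + v_{7} = v_{1}  ⟹  sig = [2:1]
  • {1,5}:  v_{1} + v_{5} = v_{0}  ⟹  sig = [2:1]
  • {1,8}:  v_{1} + v_{8} = v_{2}  ⟹  sig = [2:1]
  • {2,3}:  v_{2} + v_{3} = v_{5}  ⟹  sig = [2:1]
  • {2,4}:  v_{2} + v_{4} = v_{8}  ⟹  sig = [2:1]
  • {2,7}:  v_{2} + v_{7} = v_{6}  ⟹  sig = [2:1]
  • {5,6}:  v_{5} + v_{6} = v_{2}  ⟹  sig = [2:1]
  • {0,6}:  v_{0} + v_{6} = v_{1} + v_{2}  ⟹  sig = [2:1,1]
  • {0,8}:  v_{0} + v_{8} = v_{2} + v_{5}  ⟹  sig = [2:1,1]
  • {3,8}:  v_{3} + v_{8} = v_{4} + v_{5}  ⟹  sig = [2:1,1]
  • {7,8}:  v_{7} + v_{8} = v_{4} + v_{6}  ⟹  sig = [2:1,1]

Hence PRS(X_Σ) =
[[2:], [2:], [2:], [2:1], [2:1], [2:1], [2:1], [2:1], [2:1], [2:1], [2:1], [2:1,1], [2:1,1], [2:1,1], [2:1,1]]


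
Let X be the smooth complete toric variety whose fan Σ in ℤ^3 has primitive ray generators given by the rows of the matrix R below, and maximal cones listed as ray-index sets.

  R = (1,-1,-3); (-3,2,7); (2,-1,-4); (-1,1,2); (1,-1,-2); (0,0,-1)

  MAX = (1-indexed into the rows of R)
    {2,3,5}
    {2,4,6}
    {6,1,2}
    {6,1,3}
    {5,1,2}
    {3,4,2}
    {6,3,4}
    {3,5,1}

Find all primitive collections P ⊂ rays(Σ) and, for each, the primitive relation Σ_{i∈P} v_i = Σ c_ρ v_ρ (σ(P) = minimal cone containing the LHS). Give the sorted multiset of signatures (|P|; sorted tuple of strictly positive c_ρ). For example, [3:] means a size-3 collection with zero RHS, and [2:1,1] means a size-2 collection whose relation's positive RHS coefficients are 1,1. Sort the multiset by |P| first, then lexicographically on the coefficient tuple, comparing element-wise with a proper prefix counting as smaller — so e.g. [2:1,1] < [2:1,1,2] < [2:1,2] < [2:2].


Δ(Σ) — 6 vertices, 5 min non-faces:

  • {4,5}:  v_{4} + v_{5} = 0 ; sig = [2:]
  • {1,4}:  v_{1} + v_{4} = v_{6} ; sig = [2:1]
  • {5,6}:  v_{5} + v_{6} = v_{1} ; sig = [2:1]
  • {1,2,3}:  v_{1} + v_{2} + v_{3} = 0 ; sig = [3:]
  • {2,3,6}:  v_{2} + v_{3} + v_{6} = v_{4} ; sig = [3:1]

Hence PRS(X_Σ) =
{ [2:],  [2:1] ×2,  [3:],  [3:1] }


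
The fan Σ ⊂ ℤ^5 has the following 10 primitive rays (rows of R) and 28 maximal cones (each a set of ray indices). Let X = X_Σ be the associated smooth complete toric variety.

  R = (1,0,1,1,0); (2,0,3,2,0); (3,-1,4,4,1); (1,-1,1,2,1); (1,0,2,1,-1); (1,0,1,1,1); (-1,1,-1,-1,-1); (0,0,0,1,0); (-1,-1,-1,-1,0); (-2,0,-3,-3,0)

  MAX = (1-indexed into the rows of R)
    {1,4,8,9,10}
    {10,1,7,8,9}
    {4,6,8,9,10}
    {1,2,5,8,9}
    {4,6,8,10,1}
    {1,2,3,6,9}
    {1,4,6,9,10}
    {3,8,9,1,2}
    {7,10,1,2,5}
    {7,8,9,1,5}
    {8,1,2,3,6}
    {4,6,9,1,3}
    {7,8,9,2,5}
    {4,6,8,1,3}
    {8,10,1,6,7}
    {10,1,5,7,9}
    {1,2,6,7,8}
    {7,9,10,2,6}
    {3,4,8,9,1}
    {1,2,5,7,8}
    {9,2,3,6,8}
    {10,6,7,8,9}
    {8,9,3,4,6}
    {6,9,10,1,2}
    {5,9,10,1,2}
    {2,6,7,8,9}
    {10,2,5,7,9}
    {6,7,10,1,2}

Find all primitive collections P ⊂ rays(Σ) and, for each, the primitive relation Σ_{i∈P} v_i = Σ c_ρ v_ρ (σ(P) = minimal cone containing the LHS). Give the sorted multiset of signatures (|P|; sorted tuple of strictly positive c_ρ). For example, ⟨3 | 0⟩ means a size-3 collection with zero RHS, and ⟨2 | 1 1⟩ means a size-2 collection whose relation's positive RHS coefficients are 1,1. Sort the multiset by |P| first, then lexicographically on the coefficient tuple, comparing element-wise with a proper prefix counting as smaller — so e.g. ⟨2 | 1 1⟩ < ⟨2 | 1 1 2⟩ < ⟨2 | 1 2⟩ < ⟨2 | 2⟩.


|primitive collections| = 12. Relations:

  {2,4}:  v_{2} + v_{4} = v_{3}  →  sig = ⟨2 | 1⟩
  {4,7}:  v_{4} + v_{7} = v_{8}  →  sig = ⟨2 | 1⟩
  {5,6}:  v_{5} + v_{6} = v_{2}  →  sig = ⟨2 | 1⟩
  {3,7}:  v_{3} + v_{7} = v_{2} + v_{8}  →  sig = ⟨2 | 1 1⟩
  {3,10}:  v_{3} + v_{10} = v_{1} + v_{6} + v_{9}  →  sig = ⟨2 | 1 1 1⟩
  {4,5}:  v_{4} + v_{5} = v_{1} + v_{2} + v_{8} + v_{9}  →  sig = ⟨2 | 1 1 1 1⟩
  {3,5}:  v_{3} + v_{5} = v_{1} + 2·v_{2} + v_{8} + v_{9}  →  sig = ⟨2 | 1 1 1 2⟩
  {2,8,10}:  v_{2} + v_{8} + v_{10} = 0  →  sig = ⟨3 | 0⟩
  {5,8,10}:  v_{5} + v_{8} + v_{10} = v_{1} + v_{7} + v_{9}  →  sig = ⟨3 | 1 1 1⟩
  {1,6,7,9}:  v_{1} + v_{6} + v_{7} + v_{9} = 0  →  sig = ⟨4 | 0⟩
  {1,2,7,9}:  v_{1} + v_{2} + v_{7} + v_{9} = v_{5}  →  sig = ⟨4 | 1⟩
  {1,6,8,9}:  v_{1} + v_{6} + v_{8} + v_{9} = v_{4}  →  sig = ⟨4 | 1⟩

Sorted signature multiset PRS(X):
    ⟨2 | 1⟩
    ⟨2 | 1⟩
    ⟨2 | 1⟩
    ⟨2 | 1 1⟩
    ⟨2 | 1 1 1⟩
    ⟨2 | 1 1 1 1⟩
    ⟨2 | 1 1 1 2⟩
    ⟨3 | 0⟩
    ⟨3 | 1 1 1⟩
    ⟨4 | 0⟩
    ⟨4 | 1⟩
    ⟨4 | 1⟩


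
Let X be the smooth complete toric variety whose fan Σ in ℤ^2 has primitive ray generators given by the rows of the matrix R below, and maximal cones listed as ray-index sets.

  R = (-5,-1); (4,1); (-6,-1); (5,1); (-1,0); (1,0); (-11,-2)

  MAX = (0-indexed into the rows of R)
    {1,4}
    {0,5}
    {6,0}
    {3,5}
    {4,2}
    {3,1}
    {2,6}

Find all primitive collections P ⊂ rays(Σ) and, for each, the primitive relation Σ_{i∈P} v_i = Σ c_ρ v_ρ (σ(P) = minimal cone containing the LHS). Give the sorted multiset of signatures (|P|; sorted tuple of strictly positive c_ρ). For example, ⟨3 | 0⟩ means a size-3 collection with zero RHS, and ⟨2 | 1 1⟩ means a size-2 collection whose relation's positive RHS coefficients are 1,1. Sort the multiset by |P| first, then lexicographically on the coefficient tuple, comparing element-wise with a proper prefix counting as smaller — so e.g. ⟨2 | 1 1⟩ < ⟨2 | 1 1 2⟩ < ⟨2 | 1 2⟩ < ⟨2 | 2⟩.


Minimal non-faces — 14 found among 7 rays, 7 max cones:

  {0,3}:  v_{0} + v_{3} = 0  ⇒ sig = ⟨2 | 0⟩
  {4,5}:  v_{4} + v_{5} = 0  ⇒ sig = ⟨2 | 0⟩
  {0,1}:  v_{0} + v_{1} = v_{4}  ⇒ sig = ⟨2 | 1⟩
  {0,2}:  v_{0} + v_{2} = v_{6}  ⇒ sig = ⟨2 | 1⟩
  {0,4}:  v_{0} + v_{4} = v_{2}  ⇒ sig = ⟨2 | 1⟩
  {1,5}:  v_{1} + v_{5} = v_{3}  ⇒ sig = ⟨2 | 1⟩
  {2,3}:  v_{2} + v_{3} = v_{4}  ⇒ sig = ⟨2 | 1⟩
  {2,5}:  v_{2} + v_{5} = v_{0}  ⇒ sig = ⟨2 | 1⟩
  {3,4}:  v_{3} + v_{4} = v_{1}  ⇒ sig = ⟨2 | 1⟩
  {3,6}:  v_{3} + v_{6} = v_{2}  ⇒ sig = ⟨2 | 1⟩
  {1,6}:  v_{1} + v_{6} = v_{2} + v_{4}  ⇒ sig = ⟨2 | 1 1⟩
  {1,2}:  v_{1} + v_{2} = 2·v_{4}  ⇒ sig = ⟨2 | 2⟩
  {4,6}:  v_{4} + v_{6} = 2·v_{2}  ⇒ sig = ⟨2 | 2⟩
  {5,6}:  v_{5} + v_{6} = 2·v_{0}  ⇒ sig = ⟨2 | 2⟩

Sorted signature multiset PRS(X):
    |P|=2: 14 collections, coeffs (), (), (1), (1), (1), (1), (1), (1), (1), (1), (1,1), (2), (2), (2)


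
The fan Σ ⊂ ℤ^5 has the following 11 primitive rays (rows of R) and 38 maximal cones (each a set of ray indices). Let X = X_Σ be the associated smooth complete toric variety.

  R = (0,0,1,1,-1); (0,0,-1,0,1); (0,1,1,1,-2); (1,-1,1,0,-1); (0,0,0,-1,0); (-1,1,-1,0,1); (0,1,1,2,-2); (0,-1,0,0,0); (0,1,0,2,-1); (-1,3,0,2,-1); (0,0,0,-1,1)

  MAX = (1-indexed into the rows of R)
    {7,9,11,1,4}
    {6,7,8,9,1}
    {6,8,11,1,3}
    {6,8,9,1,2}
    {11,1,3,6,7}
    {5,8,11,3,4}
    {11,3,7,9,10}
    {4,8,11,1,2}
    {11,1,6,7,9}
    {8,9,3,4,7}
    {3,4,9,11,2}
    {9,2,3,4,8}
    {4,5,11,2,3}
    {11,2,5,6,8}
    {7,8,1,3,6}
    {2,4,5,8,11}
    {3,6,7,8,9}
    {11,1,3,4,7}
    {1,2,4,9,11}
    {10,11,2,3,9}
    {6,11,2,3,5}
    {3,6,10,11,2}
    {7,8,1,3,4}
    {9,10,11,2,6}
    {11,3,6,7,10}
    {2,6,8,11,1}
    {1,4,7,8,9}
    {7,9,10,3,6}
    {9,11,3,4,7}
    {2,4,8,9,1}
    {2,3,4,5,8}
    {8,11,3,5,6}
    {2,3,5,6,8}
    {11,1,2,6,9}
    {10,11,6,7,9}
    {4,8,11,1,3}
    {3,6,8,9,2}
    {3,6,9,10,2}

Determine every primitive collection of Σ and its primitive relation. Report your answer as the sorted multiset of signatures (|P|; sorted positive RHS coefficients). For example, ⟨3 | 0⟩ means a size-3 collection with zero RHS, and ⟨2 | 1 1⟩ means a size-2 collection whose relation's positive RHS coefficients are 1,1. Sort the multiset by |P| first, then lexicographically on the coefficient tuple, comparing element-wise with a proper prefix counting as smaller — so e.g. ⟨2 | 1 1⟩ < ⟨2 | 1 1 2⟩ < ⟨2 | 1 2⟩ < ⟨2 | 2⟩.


|primitive collections| = 15. Relations:

  {4,6}:  v_{4} + v_{6} = 0  →  sig = ⟨2 | 0⟩
  {2,7}:  v_{2} + v_{7} = v_{9}  →  sig = ⟨2 | 1⟩
  {5,7}:  v_{5} + v_{7} = v_{3}  →  sig = ⟨2 | 1⟩
  {5,9}:  v_{5} + v_{9} = v_{2} + v_{3}  →  sig = ⟨2 | 1 1⟩
  {8,10}:  v_{8} + v_{10} = v_{6} + v_{7}  →  sig = ⟨2 | 1 1⟩
  {1,5}:  v_{1} + v_{5} = v_{3} + v_{8} + v_{11}  →  sig = ⟨2 | 1 1 1⟩
  {4,10}:  v_{4} + v_{10} = v_{3} + v_{9} + v_{11}  →  sig = ⟨2 | 1 1 1⟩
  {5,10}:  v_{5} + v_{10} = v_{2} + 2·v_{3} + v_{6} + v_{11}  →  sig = ⟨2 | 1 1 1 2⟩
  {1,10}:  v_{1} + v_{10} = v_{6} + 2·v_{7} + v_{11}  →  sig = ⟨2 | 1 1 2⟩
  {1,2,3}:  v_{1} + v_{2} + v_{3} = v_{7}  →  sig = ⟨3 | 1⟩
  {7,8,11}:  v_{7} + v_{8} + v_{11} = v_{1}  →  sig = ⟨3 | 1⟩
  {8,9,11}:  v_{8} + v_{9} + v_{11} = v_{1} + v_{2}  →  sig = ⟨3 | 1 1⟩
  {1,3,9}:  v_{1} + v_{3} + v_{9} = 2·v_{7}  →  sig = ⟨3 | 2⟩
  {2,3,8,11}:  v_{2} + v_{3} + v_{8} + v_{11} = 0  →  sig = ⟨4 | 0⟩
  {3,6,9,11}:  v_{3} + v_{6} + v_{9} + v_{11} = v_{10}  →  sig = ⟨4 | 1⟩

Signatures (|P|; sorted positive RHS coefficients), sorted:
[⟨2 | 0⟩, ⟨2 | 1⟩, ⟨2 | 1⟩, ⟨2 | 1 1⟩, ⟨2 | 1 1⟩, ⟨2 | 1 1 1⟩, ⟨2 | 1 1 1⟩, ⟨2 | 1 1 1 2⟩, ⟨2 | 1 1 2⟩, ⟨3 | 1⟩, ⟨3 | 1⟩, ⟨3 | 1 1⟩, ⟨3 | 2⟩, ⟨4 | 0⟩, ⟨4 | 1⟩]


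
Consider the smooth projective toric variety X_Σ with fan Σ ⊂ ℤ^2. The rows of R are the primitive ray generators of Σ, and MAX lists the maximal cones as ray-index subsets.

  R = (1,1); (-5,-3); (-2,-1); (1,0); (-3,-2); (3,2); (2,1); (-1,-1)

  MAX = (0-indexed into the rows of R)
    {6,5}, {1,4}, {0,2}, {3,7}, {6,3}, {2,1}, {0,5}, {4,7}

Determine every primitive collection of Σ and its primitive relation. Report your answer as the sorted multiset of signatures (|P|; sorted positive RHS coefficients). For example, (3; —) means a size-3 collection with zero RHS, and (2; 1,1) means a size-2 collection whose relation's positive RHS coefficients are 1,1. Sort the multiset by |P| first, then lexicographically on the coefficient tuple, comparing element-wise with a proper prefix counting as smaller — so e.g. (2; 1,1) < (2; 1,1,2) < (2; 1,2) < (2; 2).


Δ(Σ) — 8 vertices, 20 min non-faces:

  {0,7}:  v_{0} + v_{7} = 0 — sig = (2; —)
  {2,6}:  v_{2} + v_{6} = 0 — sig = (2; —)
  {4,5}:  v_{4} + v_{5} = 0 — sig = (2; —)
  {0,3}:  v_{0} + v_{3} = v_{6} — sig = (2; 1)
  {0,4}:  v_{0} + v_{4} = v_{2} — sig = (2; 1)
  {0,6}:  v_{0} + v_{6} = v_{5} — sig = (2; 1)
  {1,5}:  v_{1} + v_{5} = v_{2} — sig = (2; 1)
  {1,6}:  v_{1} + v_{6} = v_{4} — sig = (2; 1)
  {2,3}:  v_{2} + v_{3} = v_{7} — sig = (2; 1)
  {2,4}:  v_{2} + v_{4} = v_{1} — sig = (2; 1)
  {2,5}:  v_{2} + v_{5} = v_{0} — sig = (2; 1)
  {2,7}:  v_{2} + v_{7} = v_{4} — sig = (2; 1)
  {4,6}:  v_{4} + v_{6} = v_{7} — sig = (2; 1)
  {5,7}:  v_{5} + v_{7} = v_{6} — sig = (2; 1)
  {6,7}:  v_{6} + v_{7} = v_{3} — sig = (2; 1)
  {1,3}:  v_{1} + v_{3} = v_{4} + v_{7} — sig = (2; 1,1)
  {0,1}:  v_{0} + v_{1} = 2·v_{2} — sig = (2; 2)
  {1,7}:  v_{1} + v_{7} = 2·v_{4} — sig = (2; 2)
  {3,4}:  v_{3} + v_{4} = 2·v_{7} — sig = (2; 2)
  {3,5}:  v_{3} + v_{5} = 2·v_{6} — sig = (2; 2)

Signatures (|P|; sorted positive RHS coefficients), sorted:
[(2; —), (2; —), (2; —), (2; 1), (2; 1), (2; 1), (2; 1), (2; 1), (2; 1), (2; 1), (2; 1), (2; 1), (2; 1), (2; 1), (2; 1), (2; 1,1), (2; 2), (2; 2), (2; 2), (2; 2)]


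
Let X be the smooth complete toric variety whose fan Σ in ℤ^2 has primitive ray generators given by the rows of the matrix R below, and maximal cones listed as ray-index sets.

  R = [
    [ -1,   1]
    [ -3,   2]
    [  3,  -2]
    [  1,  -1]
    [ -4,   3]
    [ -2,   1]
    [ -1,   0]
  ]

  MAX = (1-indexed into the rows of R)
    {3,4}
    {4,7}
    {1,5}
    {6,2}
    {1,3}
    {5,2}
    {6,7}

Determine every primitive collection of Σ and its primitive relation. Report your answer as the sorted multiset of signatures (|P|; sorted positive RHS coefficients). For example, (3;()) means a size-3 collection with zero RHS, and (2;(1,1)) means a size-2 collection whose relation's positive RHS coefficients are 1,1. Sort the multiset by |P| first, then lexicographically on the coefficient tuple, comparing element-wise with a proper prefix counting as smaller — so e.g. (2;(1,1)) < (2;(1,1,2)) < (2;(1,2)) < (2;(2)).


Σ has 14 primitive collections:

  {1,4}:  v_{1} + v_{4} = 0  →  sig = (2;())
  {2,3}:  v_{2} + v_{3} = 0  →  sig = (2;())
  {1,2}:  v_{1} + v_{2} = v_{5}  →  sig = (2;(1))
  {1,6}:  v_{1} + v_{6} = v_{2}  →  sig = (2;(1))
  {1,7}:  v_{1} + v_{7} = v_{6}  →  sig = (2;(1))
  {2,4}:  v_{2} + v_{4} = v_{6}  →  sig = (2;(1))
  {3,5}:  v_{3} + v_{5} = v_{1}  →  sig = (2;(1))
  {3,6}:  v_{3} + v_{6} = v_{4}  →  sig = (2;(1))
  {4,5}:  v_{4} + v_{5} = v_{2}  →  sig = (2;(1))
  {4,6}:  v_{4} + v_{6} = v_{7}  →  sig = (2;(1))
  {5,7}:  v_{5} + v_{7} = v_{2} + v_{6}  →  sig = (2;(1,1))
  {2,7}:  v_{2} + v_{7} = 2·v_{6}  →  sig = (2;(2))
  {3,7}:  v_{3} + v_{7} = 2·v_{4}  →  sig = (2;(2))
  {5,6}:  v_{5} + v_{6} = 2·v_{2}  →  sig = (2;(2))

Hence PRS(X_Σ) =
[(2;()), (2;()), (2;(1)), (2;(1)), (2;(1)), (2;(1)), (2;(1)), (2;(1)), (2;(1)), (2;(1)), (2;(1,1)), (2;(2)), (2;(2)), (2;(2))]


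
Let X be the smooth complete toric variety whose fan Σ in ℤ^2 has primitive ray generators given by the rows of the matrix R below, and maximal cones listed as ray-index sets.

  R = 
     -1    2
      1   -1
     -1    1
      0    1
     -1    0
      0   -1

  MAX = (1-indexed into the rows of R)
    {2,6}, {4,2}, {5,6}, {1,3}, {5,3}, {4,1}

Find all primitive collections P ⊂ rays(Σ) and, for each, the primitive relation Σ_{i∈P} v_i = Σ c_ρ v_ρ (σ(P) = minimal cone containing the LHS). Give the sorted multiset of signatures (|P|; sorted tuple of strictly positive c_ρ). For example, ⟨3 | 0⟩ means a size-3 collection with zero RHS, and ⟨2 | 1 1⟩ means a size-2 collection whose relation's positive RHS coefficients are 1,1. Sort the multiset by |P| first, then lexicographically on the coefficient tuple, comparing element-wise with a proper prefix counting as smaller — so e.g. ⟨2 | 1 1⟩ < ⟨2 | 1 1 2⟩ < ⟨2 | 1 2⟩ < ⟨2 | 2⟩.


Minimal non-faces — 9 found among 6 rays, 6 max cones:

  P={2,3}:  v_{2} + v_{3} = 0 ; sig = ⟨2 | 0⟩
  P={4,6}:  v_{4} + v_{6} = 0 ; sig = ⟨2 | 0⟩
  P={1,2}:  v_{1} + v_{2} = v_{4} ; sig = ⟨2 | 1⟩
  P={1,6}:  v_{1} + v_{6} = v_{3} ; sig = ⟨2 | 1⟩
  P={2,5}:  v_{2} + v_{5} = v_{6} ; sig = ⟨2 | 1⟩
  P={3,4}:  v_{3} + v_{4} = v_{1} ; sig = ⟨2 | 1⟩
  P={3,6}:  v_{3} + v_{6} = v_{5} ; sig = ⟨2 | 1⟩
  P={4,5}:  v_{4} + v_{5} = v_{3} ; sig = ⟨2 | 1⟩
  P={1,5}:  v_{1} + v_{5} = 2·v_{3} ; sig = ⟨2 | 2⟩

Signatures (|P|; sorted positive RHS coefficients), sorted:
{ ⟨2 | 0⟩ ×2,  ⟨2 | 1⟩ ×6,  ⟨2 | 2⟩ }


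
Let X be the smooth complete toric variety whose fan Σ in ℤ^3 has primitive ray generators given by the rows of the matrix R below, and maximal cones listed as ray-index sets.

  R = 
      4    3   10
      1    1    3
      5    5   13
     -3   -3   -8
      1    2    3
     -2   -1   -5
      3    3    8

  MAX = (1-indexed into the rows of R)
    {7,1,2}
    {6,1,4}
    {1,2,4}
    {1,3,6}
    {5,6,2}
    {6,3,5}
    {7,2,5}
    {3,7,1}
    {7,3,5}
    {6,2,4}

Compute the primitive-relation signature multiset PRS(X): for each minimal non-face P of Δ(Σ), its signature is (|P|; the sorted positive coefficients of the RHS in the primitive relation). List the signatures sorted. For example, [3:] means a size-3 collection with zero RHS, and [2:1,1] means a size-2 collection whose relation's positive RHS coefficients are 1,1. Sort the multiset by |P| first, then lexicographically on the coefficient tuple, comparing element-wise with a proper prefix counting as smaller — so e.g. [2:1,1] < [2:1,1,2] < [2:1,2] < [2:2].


Minimal non-faces — 7 found among 7 rays, 10 max cones:

  • {4,7}:  v_{4} + v_{7} = 0 — sig = [2:]
  • {1,5}:  v_{1} + v_{5} = v_{3} — sig = [2:1]
  • {4,5}:  v_{4} + v_{5} = v_{6} — sig = [2:1]
  • {6,7}:  v_{6} + v_{7} = v_{5} — sig = [2:1]
  • {3,4}:  v_{3} + v_{4} = v_{1} + v_{6} — sig = [2:1,1]
  • {2,3}:  v_{2} + v_{3} = 2·v_{7} — sig = [2:2]
  • {1,2,6}:  v_{1} + v_{2} + v_{6} = v_{7} — sig = [3:1]

Signatures (|P|; sorted positive RHS coefficients), sorted:
    [2:]
    [2:1]
    [2:1]
    [2:1]
    [2:1,1]
    [2:2]
    [3:1]


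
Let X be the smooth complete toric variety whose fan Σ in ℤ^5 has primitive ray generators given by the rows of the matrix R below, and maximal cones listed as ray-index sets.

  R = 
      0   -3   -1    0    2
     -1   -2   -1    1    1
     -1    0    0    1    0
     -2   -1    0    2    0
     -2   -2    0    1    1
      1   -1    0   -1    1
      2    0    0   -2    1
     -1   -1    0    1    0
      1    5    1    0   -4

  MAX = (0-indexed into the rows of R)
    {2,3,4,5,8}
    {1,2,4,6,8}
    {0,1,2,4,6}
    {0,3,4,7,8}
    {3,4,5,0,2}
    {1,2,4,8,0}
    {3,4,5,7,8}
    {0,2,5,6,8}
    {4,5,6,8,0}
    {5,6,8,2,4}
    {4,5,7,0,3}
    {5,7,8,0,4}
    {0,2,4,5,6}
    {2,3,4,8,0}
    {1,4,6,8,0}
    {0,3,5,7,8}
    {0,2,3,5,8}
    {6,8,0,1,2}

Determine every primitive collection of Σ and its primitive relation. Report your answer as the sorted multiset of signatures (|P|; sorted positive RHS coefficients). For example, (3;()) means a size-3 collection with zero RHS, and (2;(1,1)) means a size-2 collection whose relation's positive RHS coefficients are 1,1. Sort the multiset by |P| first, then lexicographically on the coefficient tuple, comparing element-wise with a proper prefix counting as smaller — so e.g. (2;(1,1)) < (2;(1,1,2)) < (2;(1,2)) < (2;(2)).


|primitive collections| = 9. Relations:

  • {1,5}:  v_{1} + v_{5} = v_{0} — sig = (2;(1))
  • {2,7}:  v_{2} + v_{7} = v_{3} — sig = (2;(1))
  • {6,7}:  v_{6} + v_{7} = v_{5} — sig = (2;(1))
  • {3,6}:  v_{3} + v_{6} = v_{2} + v_{5} — sig = (2;(1,1))
  • {1,7}:  v_{1} + v_{7} = 2·v_{0} + v_{2} + v_{4} + v_{8} — sig = (2;(1,1,1,2))
  • {1,3}:  v_{1} + v_{3} = 2·v_{0} + 2·v_{2} + v_{4} + v_{8} — sig = (2;(1,1,2,2))
  • {0,2,4,6,8}:  v_{0} + v_{2} + v_{4} + v_{6} + v_{8} = 0 — sig = (5;())
  • {0,2,4,5,8}:  v_{0} + v_{2} + v_{4} + v_{5} + v_{8} = v_{7} — sig = (5;(1))
  • {0,3,4,5,8}:  v_{0} + v_{3} + v_{4} + v_{5} + v_{8} = 2·v_{7} — sig = (5;(2))

Hence PRS(X_Σ) =
{ (2;(1)) ×3,  (2;(1,1)),  (2;(1,1,1,2)),  (2;(1,1,2,2)),  (5;()),  (5;(1)),  (5;(2)) }


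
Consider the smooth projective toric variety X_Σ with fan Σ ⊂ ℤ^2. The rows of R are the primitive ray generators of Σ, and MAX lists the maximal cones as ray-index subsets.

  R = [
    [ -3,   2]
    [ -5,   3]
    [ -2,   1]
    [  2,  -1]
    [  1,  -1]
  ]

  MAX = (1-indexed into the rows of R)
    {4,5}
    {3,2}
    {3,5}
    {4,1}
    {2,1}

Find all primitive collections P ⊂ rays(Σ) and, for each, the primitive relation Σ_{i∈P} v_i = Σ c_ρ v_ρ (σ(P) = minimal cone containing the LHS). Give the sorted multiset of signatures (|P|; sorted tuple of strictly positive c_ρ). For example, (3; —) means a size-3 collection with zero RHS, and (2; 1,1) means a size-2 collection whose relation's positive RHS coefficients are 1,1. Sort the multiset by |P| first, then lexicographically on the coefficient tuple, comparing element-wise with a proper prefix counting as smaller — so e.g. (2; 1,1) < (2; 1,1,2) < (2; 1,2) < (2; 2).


|primitive collections| = 5. Relations:

  {3,4}:  v_{3} + v_{4} = 0  ⇒ sig = (2; —)
  {1,3}:  v_{1} + v_{3} = v_{2}  ⇒ sig = (2; 1)
  {1,5}:  v_{1} + v_{5} = v_{3}  ⇒ sig = (2; 1)
  {2,4}:  v_{2} + v_{4} = v_{1}  ⇒ sig = (2; 1)
  {2,5}:  v_{2} + v_{5} = 2·v_{3}  ⇒ sig = (2; 2)

Signatures (|P|; sorted positive RHS coefficients), sorted:
[(2; —), (2; 1), (2; 1), (2; 1), (2; 2)]


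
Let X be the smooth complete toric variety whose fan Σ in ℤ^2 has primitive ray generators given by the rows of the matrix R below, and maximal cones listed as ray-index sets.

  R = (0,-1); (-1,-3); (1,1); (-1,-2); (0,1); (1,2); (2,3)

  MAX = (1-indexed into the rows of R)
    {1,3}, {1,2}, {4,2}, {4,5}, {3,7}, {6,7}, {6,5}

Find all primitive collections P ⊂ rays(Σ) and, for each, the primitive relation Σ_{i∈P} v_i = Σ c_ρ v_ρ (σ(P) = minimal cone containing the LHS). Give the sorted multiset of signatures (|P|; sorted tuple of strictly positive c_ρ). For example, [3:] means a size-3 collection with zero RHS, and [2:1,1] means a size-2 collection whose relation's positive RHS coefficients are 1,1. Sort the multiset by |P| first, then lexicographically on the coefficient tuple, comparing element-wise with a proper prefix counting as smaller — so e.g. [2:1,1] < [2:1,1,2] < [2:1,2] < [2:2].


Δ(Σ) — 7 vertices, 14 min non-faces:

  • {1,5}:  v_{1} + v_{5} = 0  ⇒ sig = [2:]
  • {4,6}:  v_{4} + v_{6} = 0  ⇒ sig = [2:]
  • {1,4}:  v_{1} + v_{4} = v_{2}  ⇒ sig = [2:1]
  • {1,6}:  v_{1} + v_{6} = v_{3}  ⇒ sig = [2:1]
  • {2,5}:  v_{2} + v_{5} = v_{4}  ⇒ sig = [2:1]
  • {2,6}:  v_{2} + v_{6} = v_{1}  ⇒ sig = [2:1]
  • {3,4}:  v_{3} + v_{4} = v_{1}  ⇒ sig = [2:1]
  • {3,5}:  v_{3} + v_{5} = v_{6}  ⇒ sig = [2:1]
  • {3,6}:  v_{3} + v_{6} = v_{7}  ⇒ sig = [2:1]
  • {4,7}:  v_{4} + v_{7} = v_{3}  ⇒ sig = [2:1]
  • {2,7}:  v_{2} + v_{7} = v_{1} + v_{3}  ⇒ sig = [2:1,1]
  • {1,7}:  v_{1} + v_{7} = 2·v_{3}  ⇒ sig = [2:2]
  • {2,3}:  v_{2} + v_{3} = 2·v_{1}  ⇒ sig = [2:2]
  • {5,7}:  v_{5} + v_{7} = 2·v_{6}  ⇒ sig = [2:2]

Sorted signature multiset PRS(X):
{ [2:] ×2,  [2:1] ×8,  [2:1,1],  [2:2] ×3 }


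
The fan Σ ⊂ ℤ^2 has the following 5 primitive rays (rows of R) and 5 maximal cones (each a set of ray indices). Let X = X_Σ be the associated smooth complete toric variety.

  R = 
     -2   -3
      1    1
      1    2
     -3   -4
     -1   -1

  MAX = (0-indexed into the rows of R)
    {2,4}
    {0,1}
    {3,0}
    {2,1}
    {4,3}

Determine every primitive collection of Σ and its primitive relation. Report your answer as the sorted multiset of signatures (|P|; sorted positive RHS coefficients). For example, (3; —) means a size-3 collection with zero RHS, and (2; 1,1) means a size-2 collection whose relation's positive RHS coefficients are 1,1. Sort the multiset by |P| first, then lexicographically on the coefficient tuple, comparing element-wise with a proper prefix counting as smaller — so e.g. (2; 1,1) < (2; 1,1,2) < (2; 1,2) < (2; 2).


5 collections generate NE(X_Σ); each relation:

  {1,4}:  v_{1} + v_{4} = 0  so sig = (2; —)
  {0,2}:  v_{0} + v_{2} = v_{4}  so sig = (2; 1)
  {0,4}:  v_{0} + v_{4} = v_{3}  so sig = (2; 1)
  {1,3}:  v_{1} + v_{3} = v_{0}  so sig = (2; 1)
  {2,3}:  v_{2} + v_{3} = 2·v_{4}  so sig = (2; 2)

Signatures (|P|; sorted positive RHS coefficients), sorted:
{ (2; —),  (2; 1) ×3,  (2; 2) }


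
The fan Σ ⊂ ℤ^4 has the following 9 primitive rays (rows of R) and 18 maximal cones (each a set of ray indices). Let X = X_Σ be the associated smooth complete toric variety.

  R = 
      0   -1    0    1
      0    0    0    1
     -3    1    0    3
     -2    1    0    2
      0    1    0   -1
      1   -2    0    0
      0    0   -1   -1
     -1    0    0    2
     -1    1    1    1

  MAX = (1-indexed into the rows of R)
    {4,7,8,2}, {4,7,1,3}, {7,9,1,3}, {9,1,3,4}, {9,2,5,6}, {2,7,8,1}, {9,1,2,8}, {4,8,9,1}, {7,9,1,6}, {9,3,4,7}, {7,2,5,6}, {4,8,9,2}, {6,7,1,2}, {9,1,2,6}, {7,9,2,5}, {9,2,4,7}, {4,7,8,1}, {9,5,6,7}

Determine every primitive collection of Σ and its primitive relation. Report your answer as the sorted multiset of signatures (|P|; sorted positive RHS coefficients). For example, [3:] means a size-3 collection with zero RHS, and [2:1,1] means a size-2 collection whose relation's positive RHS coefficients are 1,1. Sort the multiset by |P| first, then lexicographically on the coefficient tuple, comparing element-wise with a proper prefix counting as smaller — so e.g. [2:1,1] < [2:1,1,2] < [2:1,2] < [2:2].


Primitive collections (14):

  P={1,5}:  v_{1} + v_{5} = 0  →  sig = [2:]
  P={2,3}:  v_{2} + v_{3} = v_{4} + v_{8}  →  sig = [2:1,1]
  P={3,5}:  v_{3} + v_{5} = v_{4} + v_{7} + v_{9}  →  sig = [2:1,1,1]
  P={5,8}:  v_{5} + v_{8} = v_{2} + v_{7} + v_{9}  →  sig = [2:1,1,1]
  P={4,6}:  v_{4} + v_{6} = 2·v_{1} + v_{7} + v_{9}  →  sig = [2:1,1,2]
  P={3,8}:  v_{3} + v_{8} = v_{1} + 2·v_{4}  →  sig = [2:1,2]
  P={4,5}:  v_{4} + v_{5} = v_{2} + 2·v_{7} + 2·v_{9}  →  sig = [2:1,2,2]
  P={6,8}:  v_{6} + v_{8} = 2·v_{1}  →  sig = [2:2]
  P={3,6}:  v_{3} + v_{6} = 3·v_{1} + 2·v_{7} + 2·v_{9}  →  sig = [2:2,2,3]
  P={7,8,9}:  v_{7} + v_{8} + v_{9} = v_{4}  →  sig = [3:1]
  P={1,2,4}:  v_{1} + v_{2} + v_{4} = 2·v_{8}  →  sig = [3:2]
  P={1,2,7,9}:  v_{1} + v_{2} + v_{7} + v_{9} = v_{8}  →  sig = [4:1]
  P={1,4,7,9}:  v_{1} + v_{4} + v_{7} + v_{9} = v_{3}  →  sig = [4:1]
  P={2,6,7,9}:  v_{2} + v_{6} + v_{7} + v_{9} = v_{1}  →  sig = [4:1]

Sorted signature multiset PRS(X):
[[2:], [2:1,1], [2:1,1,1], [2:1,1,1], [2:1,1,2], [2:1,2], [2:1,2,2], [2:2], [2:2,2,3], [3:1], [3:2], [4:1], [4:1], [4:1]]


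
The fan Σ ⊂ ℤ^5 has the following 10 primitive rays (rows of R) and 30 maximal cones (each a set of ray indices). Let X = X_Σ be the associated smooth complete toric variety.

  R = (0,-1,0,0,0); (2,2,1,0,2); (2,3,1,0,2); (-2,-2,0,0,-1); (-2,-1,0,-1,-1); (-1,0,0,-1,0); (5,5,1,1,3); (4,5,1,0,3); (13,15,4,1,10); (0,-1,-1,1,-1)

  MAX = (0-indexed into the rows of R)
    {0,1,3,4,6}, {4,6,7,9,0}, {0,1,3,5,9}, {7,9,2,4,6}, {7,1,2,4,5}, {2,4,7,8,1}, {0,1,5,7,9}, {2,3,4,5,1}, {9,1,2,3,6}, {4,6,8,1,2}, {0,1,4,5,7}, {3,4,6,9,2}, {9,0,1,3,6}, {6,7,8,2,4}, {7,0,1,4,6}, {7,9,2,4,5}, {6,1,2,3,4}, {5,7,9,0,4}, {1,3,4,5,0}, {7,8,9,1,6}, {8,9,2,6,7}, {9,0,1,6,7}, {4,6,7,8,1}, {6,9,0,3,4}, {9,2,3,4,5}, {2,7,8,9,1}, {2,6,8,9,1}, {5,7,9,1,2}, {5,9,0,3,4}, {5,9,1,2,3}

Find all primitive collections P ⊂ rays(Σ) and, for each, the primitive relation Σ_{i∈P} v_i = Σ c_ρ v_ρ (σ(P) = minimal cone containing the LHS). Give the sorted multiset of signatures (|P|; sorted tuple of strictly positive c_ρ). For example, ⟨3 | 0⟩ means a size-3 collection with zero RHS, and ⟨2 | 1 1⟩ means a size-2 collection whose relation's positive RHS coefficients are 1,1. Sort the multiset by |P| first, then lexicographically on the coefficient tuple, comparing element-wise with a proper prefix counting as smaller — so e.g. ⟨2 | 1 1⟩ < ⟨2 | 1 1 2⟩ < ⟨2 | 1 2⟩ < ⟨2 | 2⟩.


Δ(Σ) — 10 vertices, 9 min non-faces:

  P={0,2}:  v_{0} + v_{2} = v_{1}  ⇒ sig = ⟨2 | 1⟩
  P={3,7}:  v_{3} + v_{7} = v_{2}  ⇒ sig = ⟨2 | 1⟩
  P={5,6}:  v_{5} + v_{6} = v_{7}  ⇒ sig = ⟨2 | 1⟩
  P={0,8}:  v_{0} + v_{8} = 2·v_{1} + v_{6} + v_{7}  ⇒ sig = ⟨2 | 1 1 2⟩
  P={3,8}:  v_{3} + v_{8} = v_{1} + 2·v_{2} + v_{6}  ⇒ sig = ⟨2 | 1 1 2⟩
  P={5,8}:  v_{5} + v_{8} = v_{1} + v_{2} + 2·v_{7}  ⇒ sig = ⟨2 | 1 1 2⟩
  P={1,4,9}:  v_{1} + v_{4} + v_{9} = 0  ⇒ sig = ⟨3 | 0⟩
  P={4,8,9}:  v_{4} + v_{8} + v_{9} = v_{2} + v_{6} + v_{7}  ⇒ sig = ⟨3 | 1 1 1⟩
  P={1,2,6,7}:  v_{1} + v_{2} + v_{6} + v_{7} = v_{8}  ⇒ sig = ⟨4 | 1⟩

so the primitive-relation signature multiset is
{ ⟨2 | 1⟩ ×3,  ⟨2 | 1 1 2⟩ ×3,  ⟨3 | 0⟩,  ⟨3 | 1 1 1⟩,  ⟨4 | 1⟩ }
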